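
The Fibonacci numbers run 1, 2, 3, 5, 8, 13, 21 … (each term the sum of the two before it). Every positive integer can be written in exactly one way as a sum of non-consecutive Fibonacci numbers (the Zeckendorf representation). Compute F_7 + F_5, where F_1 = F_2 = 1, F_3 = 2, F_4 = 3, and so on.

18

F_7 + F_5 = 13 + 5 = 18.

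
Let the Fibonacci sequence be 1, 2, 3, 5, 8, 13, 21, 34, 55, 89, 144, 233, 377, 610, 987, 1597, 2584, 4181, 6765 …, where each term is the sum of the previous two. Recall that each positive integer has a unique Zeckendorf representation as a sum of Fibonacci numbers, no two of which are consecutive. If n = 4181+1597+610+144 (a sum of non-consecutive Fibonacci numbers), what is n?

4181+1597+610+144 = 6532.

6532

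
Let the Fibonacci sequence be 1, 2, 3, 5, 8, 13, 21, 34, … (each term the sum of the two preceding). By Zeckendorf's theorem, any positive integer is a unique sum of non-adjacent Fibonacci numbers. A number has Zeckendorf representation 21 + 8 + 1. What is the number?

21 + 8 + 1 = 30.

30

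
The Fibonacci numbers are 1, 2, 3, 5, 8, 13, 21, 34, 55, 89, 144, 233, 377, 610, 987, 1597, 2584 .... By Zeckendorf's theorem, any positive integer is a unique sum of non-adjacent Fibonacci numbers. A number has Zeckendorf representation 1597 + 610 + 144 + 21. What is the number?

1597 + 610 + 144 + 21 = 2372.

2372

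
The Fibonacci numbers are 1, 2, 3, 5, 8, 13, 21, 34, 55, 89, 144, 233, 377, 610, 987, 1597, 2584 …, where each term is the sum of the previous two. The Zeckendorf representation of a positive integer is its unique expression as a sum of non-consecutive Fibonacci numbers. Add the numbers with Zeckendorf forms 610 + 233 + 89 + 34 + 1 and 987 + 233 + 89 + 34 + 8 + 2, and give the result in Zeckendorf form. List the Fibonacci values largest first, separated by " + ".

The two numbers are 967 and 1353, so their sum is 2320.
2320 − 1597 = 723
723 − 610 = 113
113 − 89 = 24
24 − 21 = 3
3 − 3 = 0

1597 + 610 + 89 + 21 + 3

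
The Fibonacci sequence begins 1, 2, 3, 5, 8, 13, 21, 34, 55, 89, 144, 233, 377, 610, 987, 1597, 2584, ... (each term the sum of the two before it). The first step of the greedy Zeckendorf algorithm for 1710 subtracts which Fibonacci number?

1597

1597 ≤ 1710 < 2584, so the largest Fibonacci number not exceeding 1710 is 1597.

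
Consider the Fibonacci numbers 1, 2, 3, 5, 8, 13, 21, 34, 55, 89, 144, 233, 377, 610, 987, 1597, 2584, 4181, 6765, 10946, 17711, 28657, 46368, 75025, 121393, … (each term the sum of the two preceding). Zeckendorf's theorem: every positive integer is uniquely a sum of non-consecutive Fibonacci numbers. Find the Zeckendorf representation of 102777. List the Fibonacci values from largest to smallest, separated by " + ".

102777 − 75025 = 27752
27752 − 17711 = 10041
10041 − 6765 = 3276
3276 − 2584 = 692
692 − 610 = 82
82 − 55 = 27
27 − 21 = 6
6 − 5 = 1
1 − 1 = 0
So 102777 = 75025 + 17711 + 6765 + 2584 + 610 + 55 + 21 + 5 + 1, with no two terms consecutive in the sequence.

75025 + 17711 + 6765 + 2584 + 610 + 55 + 21 + 5 + 1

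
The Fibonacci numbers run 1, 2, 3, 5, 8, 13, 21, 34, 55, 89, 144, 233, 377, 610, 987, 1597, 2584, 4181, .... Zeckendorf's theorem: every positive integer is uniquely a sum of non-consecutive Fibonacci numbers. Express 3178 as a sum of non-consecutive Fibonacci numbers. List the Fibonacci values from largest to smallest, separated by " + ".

Greedily peel off the largest Fibonacci term at each step:
3178 − 2584 = 594
594 − 377 = 217
217 − 144 = 73
73 − 55 = 18
18 − 13 = 5
5 − 5 = 0
So 3178 = 2584 + 377 + 144 + 55 + 13 + 5, with no two terms consecutive in the sequence.

2584 + 377 + 144 + 55 + 13 + 5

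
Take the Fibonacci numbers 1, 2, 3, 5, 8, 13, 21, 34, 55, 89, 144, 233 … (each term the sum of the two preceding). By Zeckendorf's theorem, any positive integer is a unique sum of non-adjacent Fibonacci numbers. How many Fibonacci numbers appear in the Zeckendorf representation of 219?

5

Greedily peel off the largest Fibonacci term at each step:
219 − 144 = 75
75 − 55 = 20
20 − 13 = 7
7 − 5 = 2
2 − 2 = 0
219 = 144 + 55 + 13 + 5 + 2, which has 5 terms.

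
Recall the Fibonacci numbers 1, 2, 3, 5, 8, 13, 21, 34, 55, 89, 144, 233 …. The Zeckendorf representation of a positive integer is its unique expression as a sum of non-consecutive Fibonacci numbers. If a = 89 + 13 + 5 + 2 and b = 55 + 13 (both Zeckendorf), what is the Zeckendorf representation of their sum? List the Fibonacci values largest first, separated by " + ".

The two numbers are 109 and 68, so their sum is 177.
subtract 144 from 177: 33 remains
subtract 21 from 33: 12 remains
subtract 8 from 12: 4 remains
subtract 3 from 4: 1 remains
subtract 1 from 1: 0 remains

144 + 21 + 8 + 3 + 1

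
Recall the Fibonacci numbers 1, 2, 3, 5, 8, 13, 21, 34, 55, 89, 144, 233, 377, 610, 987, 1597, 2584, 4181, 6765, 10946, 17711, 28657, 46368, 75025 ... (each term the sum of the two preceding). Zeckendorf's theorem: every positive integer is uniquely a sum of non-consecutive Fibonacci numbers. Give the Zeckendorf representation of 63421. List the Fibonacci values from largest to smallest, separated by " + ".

46368 + 10946 + 4181 + 1597 + 233 + 89 + 5 + 2

take 46368 (≤ 63421); 63421 − 46368 = 17053
take 10946 (≤ 17053); 17053 − 10946 = 6107
take 4181 (≤ 6107); 6107 − 4181 = 1926
take 1597 (≤ 1926); 1926 − 1597 = 329
take 233 (≤ 329); 329 − 233 = 96
take 89 (≤ 96); 96 − 89 = 7
take 5 (≤ 7); 7 − 5 = 2
take 2 (≤ 2); 2 − 2 = 0
So 63421 = 46368 + 10946 + 4181 + 1597 + 233 + 89 + 5 + 2, with no two terms consecutive in the sequence.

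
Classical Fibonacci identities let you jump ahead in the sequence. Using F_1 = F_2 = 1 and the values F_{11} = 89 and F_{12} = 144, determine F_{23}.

By F_{2k+1} = F_k² + F_{k+1}²: F_{23} = 89² + 144² = 7921 + 20736 = 28657.

28657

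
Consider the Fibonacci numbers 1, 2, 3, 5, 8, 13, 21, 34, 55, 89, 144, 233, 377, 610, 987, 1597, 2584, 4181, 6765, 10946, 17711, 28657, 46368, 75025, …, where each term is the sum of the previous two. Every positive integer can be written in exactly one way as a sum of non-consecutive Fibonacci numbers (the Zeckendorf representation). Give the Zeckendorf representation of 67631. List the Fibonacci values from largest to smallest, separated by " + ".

Repeatedly subtract the largest Fibonacci number that fits:
largest Fibonacci ≤ 67631 is 46368; 67631 − 46368 = 21263
largest Fibonacci ≤ 21263 is 17711; 21263 − 17711 = 3552
largest Fibonacci ≤ 3552 is 2584; 3552 − 2584 = 968
largest Fibonacci ≤ 968 is 610; 968 − 610 = 358
largest Fibonacci ≤ 358 is 233; 358 − 233 = 125
largest Fibonacci ≤ 125 is 89; 125 − 89 = 36
largest Fibonacci ≤ 36 is 34; 36 − 34 = 2
largest Fibonacci ≤ 2 is 2; 2 − 2 = 0
So 67631 = 46368 + 17711 + 2584 + 610 + 233 + 89 + 34 + 2, with no two terms consecutive in the sequence.

46368 + 17711 + 2584 + 610 + 233 + 89 + 34 + 2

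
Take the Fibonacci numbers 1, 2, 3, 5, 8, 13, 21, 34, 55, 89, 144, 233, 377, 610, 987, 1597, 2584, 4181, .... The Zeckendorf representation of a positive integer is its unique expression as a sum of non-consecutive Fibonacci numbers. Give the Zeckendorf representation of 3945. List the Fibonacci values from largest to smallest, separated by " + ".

3945: greatest Fibonacci not exceeding it is 2584, leaving 1361
1361: greatest Fibonacci not exceeding it is 987, leaving 374
374: greatest Fibonacci not exceeding it is 233, leaving 141
141: greatest Fibonacci not exceeding it is 89, leaving 52
52: greatest Fibonacci not exceeding it is 34, leaving 18
18: greatest Fibonacci not exceeding it is 13, leaving 5
5: greatest Fibonacci not exceeding it is 5, leaving 0
So 3945 = 2584 + 987 + 233 + 89 + 34 + 13 + 5, with no two terms consecutive in the sequence.

2584 + 987 + 233 + 89 + 34 + 13 + 5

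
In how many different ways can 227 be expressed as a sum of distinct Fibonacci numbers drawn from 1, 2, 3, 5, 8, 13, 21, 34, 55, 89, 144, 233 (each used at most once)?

Starting from the Zeckendorf form and repeatedly splitting a term F_k into F_{k−1} + F_{k−2} (when neither is already used) reaches every representation.
227 = 144+55+21+5+2 = 144+55+13+8+5+2 = 144+34+21+13+8+5+2 = 89+55+34+21+13+8+5+2 — 4 representations.

4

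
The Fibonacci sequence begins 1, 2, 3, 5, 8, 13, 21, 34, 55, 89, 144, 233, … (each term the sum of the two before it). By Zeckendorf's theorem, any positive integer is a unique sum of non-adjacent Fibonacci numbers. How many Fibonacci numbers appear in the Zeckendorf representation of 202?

3

Repeatedly subtract the largest Fibonacci number that fits:
202 − 144 = 58
58 − 55 = 3
3 − 3 = 0
202 = 144 + 55 + 3, which has 3 terms.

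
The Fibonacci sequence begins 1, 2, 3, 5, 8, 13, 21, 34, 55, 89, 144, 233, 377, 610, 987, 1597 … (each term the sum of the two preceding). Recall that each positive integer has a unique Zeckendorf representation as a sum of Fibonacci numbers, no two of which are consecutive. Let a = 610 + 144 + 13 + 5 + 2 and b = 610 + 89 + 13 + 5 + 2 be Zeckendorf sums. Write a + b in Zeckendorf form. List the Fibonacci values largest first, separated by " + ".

987 + 377 + 89 + 34 + 5 + 1

The two numbers are 774 and 719, so their sum is 1493.
Greedy algorithm:
largest Fibonacci ≤ 1493 is 987; 1493 − 987 = 506
largest Fibonacci ≤ 506 is 377; 506 − 377 = 129
largest Fibonacci ≤ 129 is 89; 129 − 89 = 40
largest Fibonacci ≤ 40 is 34; 40 − 34 = 6
largest Fibonacci ≤ 6 is 5; 6 − 5 = 1
largest Fibonacci ≤ 1 is 1; 1 − 1 = 0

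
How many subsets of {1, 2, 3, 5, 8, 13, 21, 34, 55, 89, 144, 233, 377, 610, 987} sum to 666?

12

Each representation comes from the Zeckendorf form by replacing some F_k with F_{k−1} + F_{k−2} where possible.
666 = 610+55+1 = 610+34+21+1 = 377+233+55+1 = … (9 more), for 12 in all.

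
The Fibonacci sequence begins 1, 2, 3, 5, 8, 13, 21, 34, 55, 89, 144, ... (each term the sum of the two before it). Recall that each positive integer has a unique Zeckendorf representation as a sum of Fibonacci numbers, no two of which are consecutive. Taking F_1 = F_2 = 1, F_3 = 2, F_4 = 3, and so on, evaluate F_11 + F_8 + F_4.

F_11 + F_8 + F_4 = 89 + 21 + 3 = 113.

113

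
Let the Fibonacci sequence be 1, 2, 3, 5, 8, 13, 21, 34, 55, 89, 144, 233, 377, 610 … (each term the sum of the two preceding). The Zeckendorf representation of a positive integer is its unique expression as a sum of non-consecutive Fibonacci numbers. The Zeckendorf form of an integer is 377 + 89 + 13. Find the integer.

377 + 89 + 13 = 479.

479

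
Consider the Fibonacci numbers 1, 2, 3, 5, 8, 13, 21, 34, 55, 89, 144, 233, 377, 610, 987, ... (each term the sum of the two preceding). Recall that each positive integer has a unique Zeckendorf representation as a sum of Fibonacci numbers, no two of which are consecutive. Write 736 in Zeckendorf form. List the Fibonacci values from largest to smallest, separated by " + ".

610 + 89 + 34 + 3

Repeatedly subtract the largest Fibonacci number that fits:
take 610 (≤ 736); 736 − 610 = 126
take 89 (≤ 126); 126 − 89 = 37
take 34 (≤ 37); 37 − 34 = 3
take 3 (≤ 3); 3 − 3 = 0
So 736 = 610 + 89 + 34 + 3, with no two terms consecutive in the sequence.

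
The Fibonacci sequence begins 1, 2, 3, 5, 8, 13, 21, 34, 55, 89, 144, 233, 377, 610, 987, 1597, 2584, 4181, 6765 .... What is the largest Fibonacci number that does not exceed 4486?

4181 ≤ 4486 < 6765, so the largest Fibonacci number not exceeding 4486 is 4181.

4181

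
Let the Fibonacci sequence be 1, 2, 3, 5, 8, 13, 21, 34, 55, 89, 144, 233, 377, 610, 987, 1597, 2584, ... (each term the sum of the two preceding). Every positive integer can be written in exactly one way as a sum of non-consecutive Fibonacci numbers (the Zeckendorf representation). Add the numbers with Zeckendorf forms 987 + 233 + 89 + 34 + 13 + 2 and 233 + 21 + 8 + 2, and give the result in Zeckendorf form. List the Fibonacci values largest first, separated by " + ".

1597 + 21 + 3 + 1

The two numbers are 1358 and 264, so their sum is 1622.
Greedily peel off the largest Fibonacci term at each step:
1622 − 1597 = 25
25 − 21 = 4
4 − 3 = 1
1 − 1 = 0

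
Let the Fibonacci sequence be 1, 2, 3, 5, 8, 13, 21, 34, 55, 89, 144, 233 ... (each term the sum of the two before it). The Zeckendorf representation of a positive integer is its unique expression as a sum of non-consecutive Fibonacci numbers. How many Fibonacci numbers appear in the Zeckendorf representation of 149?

subtract 144 from 149: 5 remains
subtract 5 from 5: 0 remains
149 = 144 + 5, which has 2 terms.

2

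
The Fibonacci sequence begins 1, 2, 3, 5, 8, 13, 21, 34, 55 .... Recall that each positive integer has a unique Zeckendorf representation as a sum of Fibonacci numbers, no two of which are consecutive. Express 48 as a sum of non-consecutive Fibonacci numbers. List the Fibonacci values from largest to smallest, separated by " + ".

34 + 13 + 1

Repeatedly subtract the largest Fibonacci number that fits:
largest Fibonacci ≤ 48 is 34; 48 − 34 = 14
largest Fibonacci ≤ 14 is 13; 14 − 13 = 1
largest Fibonacci ≤ 1 is 1; 1 − 1 = 0
So 48 = 34 + 13 + 1, with no two terms consecutive in the sequence.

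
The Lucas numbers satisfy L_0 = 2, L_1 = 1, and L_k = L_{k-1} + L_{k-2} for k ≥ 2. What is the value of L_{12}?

Iterating the recurrence up to L_{8} = 47 and L_{7} = 29:
L_{9} = L_{8} + L_{7} = 47 + 29 = 76
L_{10} = L_{9} + L_{8} = 76 + 47 = 123
L_{11} = L_{10} + L_{9} = 123 + 76 = 199
L_{12} = L_{11} + L_{10} = 199 + 123 = 322

322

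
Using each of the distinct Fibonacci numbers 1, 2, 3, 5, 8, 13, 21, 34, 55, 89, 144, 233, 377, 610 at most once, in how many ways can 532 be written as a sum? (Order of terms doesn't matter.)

17

532 = 377+144+8+3 = 377+144+8+2+1 = 377+89+55+8+3 = 377+144+5+3+2+1 = 377+89+55+8+2+1 = … (12 more), for 17 in all.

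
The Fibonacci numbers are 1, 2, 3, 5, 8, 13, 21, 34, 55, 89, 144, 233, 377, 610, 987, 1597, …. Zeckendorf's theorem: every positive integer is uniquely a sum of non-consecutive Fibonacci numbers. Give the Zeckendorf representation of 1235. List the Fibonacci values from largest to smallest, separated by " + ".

1235 − 987 = 248
248 − 233 = 15
15 − 13 = 2
2 − 2 = 0
So 1235 = 987 + 233 + 13 + 2, with no two terms consecutive in the sequence.

987 + 233 + 13 + 2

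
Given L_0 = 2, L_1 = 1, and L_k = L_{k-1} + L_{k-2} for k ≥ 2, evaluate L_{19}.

9349

Iterating the recurrence up to L_{11} = 199 and L_{10} = 123:
L_{12} = L_{11} + L_{10} = 199 + 123 = 322
L_{13} = L_{12} + L_{11} = 322 + 199 = 521
L_{14} = L_{13} + L_{12} = 521 + 322 = 843
L_{15} = L_{14} + L_{13} = 843 + 521 = 1364
L_{16} = L_{15} + L_{14} = 1364 + 843 = 2207
L_{17} = L_{16} + L_{15} = 2207 + 1364 = 3571
L_{18} = L_{17} + L_{16} = 3571 + 2207 = 5778
L_{19} = L_{18} + L_{17} = 5778 + 3571 = 9349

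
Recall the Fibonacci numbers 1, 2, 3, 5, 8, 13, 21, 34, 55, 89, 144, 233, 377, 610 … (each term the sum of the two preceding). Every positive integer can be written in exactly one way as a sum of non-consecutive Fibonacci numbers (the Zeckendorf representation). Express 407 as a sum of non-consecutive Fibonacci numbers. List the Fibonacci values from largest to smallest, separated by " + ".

377 + 21 + 8 + 1

subtract 377 from 407: 30 remains
subtract 21 from 30: 9 remains
subtract 8 from 9: 1 remains
subtract 1 from 1: 0 remains
So 407 = 377 + 21 + 8 + 1, with no two terms consecutive in the sequence.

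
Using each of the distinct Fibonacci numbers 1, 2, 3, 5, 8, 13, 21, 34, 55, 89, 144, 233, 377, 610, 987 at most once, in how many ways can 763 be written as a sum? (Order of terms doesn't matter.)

14

Starting from the Zeckendorf form and repeatedly splitting a term F_k into F_{k−1} + F_{k−2} (when neither is already used) reaches every representation.
763 = 610+144+8+1 = 610+144+5+3+1 = 610+89+55+8+1 = 377+233+144+8+1 = 610+89+55+5+3+1 = … (9 more), for 14 in all.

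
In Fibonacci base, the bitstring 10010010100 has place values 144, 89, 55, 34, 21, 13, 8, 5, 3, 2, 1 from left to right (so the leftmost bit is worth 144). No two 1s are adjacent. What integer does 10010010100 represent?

189

Summing the place values of the 1 bits: 144 + 34 + 8 + 3 = 189.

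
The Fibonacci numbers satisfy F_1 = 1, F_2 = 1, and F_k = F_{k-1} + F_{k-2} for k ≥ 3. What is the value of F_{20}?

6765

Iterating the recurrence up to F_{12} = 144 and F_{11} = 89:
F_{13} = F_{12} + F_{11} = 144 + 89 = 233
F_{14} = F_{13} + F_{12} = 233 + 144 = 377
F_{15} = F_{14} + F_{13} = 377 + 233 = 610
F_{16} = F_{15} + F_{14} = 610 + 377 = 987
F_{17} = F_{16} + F_{15} = 987 + 610 = 1597
F_{18} = F_{17} + F_{16} = 1597 + 987 = 2584
F_{19} = F_{18} + F_{17} = 2584 + 1597 = 4181
F_{20} = F_{19} + F_{18} = 4181 + 2584 = 6765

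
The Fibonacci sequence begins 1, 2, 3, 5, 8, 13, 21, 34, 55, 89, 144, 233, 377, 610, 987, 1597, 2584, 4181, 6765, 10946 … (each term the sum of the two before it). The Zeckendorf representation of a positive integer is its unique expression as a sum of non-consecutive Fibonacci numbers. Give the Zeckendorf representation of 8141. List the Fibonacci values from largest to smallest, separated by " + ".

6765 + 987 + 377 + 8 + 3 + 1

Greedy algorithm:
largest Fibonacci ≤ 8141 is 6765; 8141 − 6765 = 1376
largest Fibonacci ≤ 1376 is 987; 1376 − 987 = 389
largest Fibonacci ≤ 389 is 377; 389 − 377 = 12
largest Fibonacci ≤ 12 is 8; 12 − 8 = 4
largest Fibonacci ≤ 4 is 3; 4 − 3 = 1
largest Fibonacci ≤ 1 is 1; 1 − 1 = 0
So 8141 = 6765 + 987 + 377 + 8 + 3 + 1, with no two terms consecutive in the sequence.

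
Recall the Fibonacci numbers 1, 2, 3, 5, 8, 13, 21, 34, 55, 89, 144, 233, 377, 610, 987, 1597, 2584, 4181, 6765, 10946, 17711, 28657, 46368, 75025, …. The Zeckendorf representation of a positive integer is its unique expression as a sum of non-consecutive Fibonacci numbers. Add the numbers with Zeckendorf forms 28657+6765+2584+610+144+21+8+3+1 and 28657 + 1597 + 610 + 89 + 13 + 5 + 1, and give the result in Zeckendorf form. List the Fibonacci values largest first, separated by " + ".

46368 + 17711 + 4181 + 987 + 377 + 89 + 34 + 13 + 5

The two numbers are 38793 and 30972, so their sum is 69765.
subtract 46368 from 69765: 23397 remains
subtract 17711 from 23397: 5686 remains
subtract 4181 from 5686: 1505 remains
subtract 987 from 1505: 518 remains
subtract 377 from 518: 141 remains
subtract 89 from 141: 52 remains
subtract 34 from 52: 18 remains
subtract 13 from 18: 5 remains
subtract 5 from 5: 0 remains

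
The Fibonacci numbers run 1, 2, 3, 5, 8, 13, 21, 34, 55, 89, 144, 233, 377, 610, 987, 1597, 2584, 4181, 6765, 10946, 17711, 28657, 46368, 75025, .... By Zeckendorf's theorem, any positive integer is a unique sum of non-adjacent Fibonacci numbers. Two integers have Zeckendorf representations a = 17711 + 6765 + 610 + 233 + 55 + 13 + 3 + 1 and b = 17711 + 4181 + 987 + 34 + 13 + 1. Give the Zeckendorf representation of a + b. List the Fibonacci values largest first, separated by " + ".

The two numbers are 25391 and 22927, so their sum is 48318.
Repeatedly subtract the largest Fibonacci number that fits:
subtract 46368 from 48318: 1950 remains
subtract 1597 from 1950: 353 remains
subtract 233 from 353: 120 remains
subtract 89 from 120: 31 remains
subtract 21 from 31: 10 remains
subtract 8 from 10: 2 remains
subtract 2 from 2: 0 remains

46368 + 1597 + 233 + 89 + 21 + 8 + 2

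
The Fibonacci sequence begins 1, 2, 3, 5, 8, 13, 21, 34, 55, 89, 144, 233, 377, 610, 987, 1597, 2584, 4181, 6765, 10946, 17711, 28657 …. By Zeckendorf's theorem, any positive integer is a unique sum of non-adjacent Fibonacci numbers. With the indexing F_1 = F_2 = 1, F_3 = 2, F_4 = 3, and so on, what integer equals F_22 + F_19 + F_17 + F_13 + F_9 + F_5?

F_22 + F_19 + F_17 + F_13 + F_9 + F_5 = 17711 + 4181 + 1597 + 233 + 34 + 5 = 23761.

23761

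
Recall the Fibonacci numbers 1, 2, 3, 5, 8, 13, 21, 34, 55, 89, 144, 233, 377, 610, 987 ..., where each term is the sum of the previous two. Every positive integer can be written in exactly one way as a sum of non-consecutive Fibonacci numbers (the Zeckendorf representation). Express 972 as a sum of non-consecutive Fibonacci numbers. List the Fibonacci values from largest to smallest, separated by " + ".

610 + 233 + 89 + 34 + 5 + 1

Greedy algorithm:
972: greatest Fibonacci not exceeding it is 610, leaving 362
362: greatest Fibonacci not exceeding it is 233, leaving 129
129: greatest Fibonacci not exceeding it is 89, leaving 40
40: greatest Fibonacci not exceeding it is 34, leaving 6
6: greatest Fibonacci not exceeding it is 5, leaving 1
1: greatest Fibonacci not exceeding it is 1, leaving 0
So 972 = 610 + 233 + 89 + 34 + 5 + 1, with no two terms consecutive in the sequence.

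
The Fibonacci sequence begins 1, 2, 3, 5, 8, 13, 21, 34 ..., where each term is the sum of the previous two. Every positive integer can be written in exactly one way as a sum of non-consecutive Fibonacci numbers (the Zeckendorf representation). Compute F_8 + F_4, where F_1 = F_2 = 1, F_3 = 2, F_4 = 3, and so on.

24

F_8 + F_4 = 21 + 3 = 24.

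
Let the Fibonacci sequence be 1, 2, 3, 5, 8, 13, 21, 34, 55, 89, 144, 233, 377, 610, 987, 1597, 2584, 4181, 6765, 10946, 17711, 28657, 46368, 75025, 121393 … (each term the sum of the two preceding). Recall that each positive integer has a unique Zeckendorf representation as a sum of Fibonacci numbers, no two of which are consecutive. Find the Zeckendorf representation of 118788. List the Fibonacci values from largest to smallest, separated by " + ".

Greedy algorithm:
take 75025 (≤ 118788); 118788 − 75025 = 43763
take 28657 (≤ 43763); 43763 − 28657 = 15106
take 10946 (≤ 15106); 15106 − 10946 = 4160
take 2584 (≤ 4160); 4160 − 2584 = 1576
take 987 (≤ 1576); 1576 − 987 = 589
take 377 (≤ 589); 589 − 377 = 212
take 144 (≤ 212); 212 − 144 = 68
take 55 (≤ 68); 68 − 55 = 13
take 13 (≤ 13); 13 − 13 = 0
So 118788 = 75025 + 28657 + 10946 + 2584 + 987 + 377 + 144 + 55 + 13, with no two terms consecutive in the sequence.

75025 + 28657 + 10946 + 2584 + 987 + 377 + 144 + 55 + 13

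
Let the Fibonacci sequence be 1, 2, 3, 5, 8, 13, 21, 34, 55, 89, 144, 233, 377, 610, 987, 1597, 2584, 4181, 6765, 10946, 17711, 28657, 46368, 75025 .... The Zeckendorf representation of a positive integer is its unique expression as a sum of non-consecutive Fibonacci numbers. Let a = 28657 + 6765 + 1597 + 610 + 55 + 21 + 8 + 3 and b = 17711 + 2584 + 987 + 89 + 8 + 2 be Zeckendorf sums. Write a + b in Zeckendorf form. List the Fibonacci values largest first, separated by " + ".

46368 + 10946 + 1597 + 144 + 34 + 8

The two numbers are 37716 and 21381, so their sum is 59097.
59097: greatest Fibonacci not exceeding it is 46368, leaving 12729
12729: greatest Fibonacci not exceeding it is 10946, leaving 1783
1783: greatest Fibonacci not exceeding it is 1597, leaving 186
186: greatest Fibonacci not exceeding it is 144, leaving 42
42: greatest Fibonacci not exceeding it is 34, leaving 8
8: greatest Fibonacci not exceeding it is 8, leaving 0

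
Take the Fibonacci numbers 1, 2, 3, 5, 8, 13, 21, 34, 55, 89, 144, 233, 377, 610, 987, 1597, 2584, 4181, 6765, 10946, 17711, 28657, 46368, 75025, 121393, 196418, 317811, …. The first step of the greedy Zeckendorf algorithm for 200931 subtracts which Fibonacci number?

196418 ≤ 200931 < 317811, so the largest Fibonacci number not exceeding 200931 is 196418.

196418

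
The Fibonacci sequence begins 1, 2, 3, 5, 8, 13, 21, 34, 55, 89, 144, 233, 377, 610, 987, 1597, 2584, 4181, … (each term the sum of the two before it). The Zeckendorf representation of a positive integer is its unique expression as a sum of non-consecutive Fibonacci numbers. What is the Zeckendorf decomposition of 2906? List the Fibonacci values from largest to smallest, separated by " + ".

2584 + 233 + 89

Repeatedly subtract the largest Fibonacci number that fits:
2584 ≤ 2906 < 4181, so take 2584; remainder 322
233 ≤ 322 < 377, so take 233; remainder 89
89 ≤ 89 < 144, so take 89; remainder 0
So 2906 = 2584 + 233 + 89, with no two terms consecutive in the sequence.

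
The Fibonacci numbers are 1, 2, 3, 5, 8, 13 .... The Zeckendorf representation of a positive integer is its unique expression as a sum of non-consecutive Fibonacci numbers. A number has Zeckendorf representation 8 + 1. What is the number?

9

8 + 1 = 9.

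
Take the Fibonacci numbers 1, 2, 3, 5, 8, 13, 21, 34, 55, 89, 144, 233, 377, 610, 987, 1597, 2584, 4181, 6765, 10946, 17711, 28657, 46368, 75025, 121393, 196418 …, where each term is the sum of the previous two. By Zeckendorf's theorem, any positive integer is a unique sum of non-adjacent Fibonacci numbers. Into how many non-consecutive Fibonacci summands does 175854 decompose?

9

Greedy algorithm:
175854: greatest Fibonacci not exceeding it is 121393, leaving 54461
54461: greatest Fibonacci not exceeding it is 46368, leaving 8093
8093: greatest Fibonacci not exceeding it is 6765, leaving 1328
1328: greatest Fibonacci not exceeding it is 987, leaving 341
341: greatest Fibonacci not exceeding it is 233, leaving 108
108: greatest Fibonacci not exceeding it is 89, leaving 19
19: greatest Fibonacci not exceeding it is 13, leaving 6
6: greatest Fibonacci not exceeding it is 5, leaving 1
1: greatest Fibonacci not exceeding it is 1, leaving 0
175854 = 121393 + 46368 + 6765 + 987 + 233 + 89 + 13 + 5 + 1, which has 9 terms.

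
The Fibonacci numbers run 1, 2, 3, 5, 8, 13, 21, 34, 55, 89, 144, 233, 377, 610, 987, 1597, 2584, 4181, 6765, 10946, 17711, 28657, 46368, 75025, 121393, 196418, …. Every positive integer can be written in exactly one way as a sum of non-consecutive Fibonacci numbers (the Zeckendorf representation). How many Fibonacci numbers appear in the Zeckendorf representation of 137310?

121393 ≤ 137310 < 196418, so take 121393; remainder 15917
10946 ≤ 15917 < 17711, so take 10946; remainder 4971
4181 ≤ 4971 < 6765, so take 4181; remainder 790
610 ≤ 790 < 987, so take 610; remainder 180
144 ≤ 180 < 233, so take 144; remainder 36
34 ≤ 36 < 55, so take 34; remainder 2
2 ≤ 2 < 3, so take 2; remainder 0
137310 = 121393 + 10946 + 4181 + 610 + 144 + 34 + 2, which has 7 terms.

7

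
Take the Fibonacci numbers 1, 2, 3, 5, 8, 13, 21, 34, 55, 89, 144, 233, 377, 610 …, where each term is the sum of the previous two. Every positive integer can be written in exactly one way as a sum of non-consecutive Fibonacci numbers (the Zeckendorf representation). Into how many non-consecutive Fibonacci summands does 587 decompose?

5

Greedily peel off the largest Fibonacci term at each step:
587 − 377 = 210
210 − 144 = 66
66 − 55 = 11
11 − 8 = 3
3 − 3 = 0
587 = 377 + 144 + 55 + 8 + 3, which has 5 terms.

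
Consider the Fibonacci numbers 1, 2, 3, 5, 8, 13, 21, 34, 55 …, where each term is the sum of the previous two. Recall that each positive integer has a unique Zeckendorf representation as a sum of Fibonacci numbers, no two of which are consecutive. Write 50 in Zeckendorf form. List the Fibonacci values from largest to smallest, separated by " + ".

34 + 13 + 3

Greedy algorithm:
34 ≤ 50 < 55, so take 34; remainder 16
13 ≤ 16 < 21, so take 13; remainder 3
3 ≤ 3 < 5, so take 3; remainder 0
So 50 = 34 + 13 + 3, with no two terms consecutive in the sequence.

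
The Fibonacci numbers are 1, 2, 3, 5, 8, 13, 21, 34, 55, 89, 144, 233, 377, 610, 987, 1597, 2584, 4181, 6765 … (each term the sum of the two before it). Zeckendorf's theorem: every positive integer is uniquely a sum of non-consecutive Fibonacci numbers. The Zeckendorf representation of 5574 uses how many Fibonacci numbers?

5

largest Fibonacci ≤ 5574 is 4181; 5574 − 4181 = 1393
largest Fibonacci ≤ 1393 is 987; 1393 − 987 = 406
largest Fibonacci ≤ 406 is 377; 406 − 377 = 29
largest Fibonacci ≤ 29 is 21; 29 − 21 = 8
largest Fibonacci ≤ 8 is 8; 8 − 8 = 0
5574 = 4181 + 987 + 377 + 21 + 8, which has 5 terms.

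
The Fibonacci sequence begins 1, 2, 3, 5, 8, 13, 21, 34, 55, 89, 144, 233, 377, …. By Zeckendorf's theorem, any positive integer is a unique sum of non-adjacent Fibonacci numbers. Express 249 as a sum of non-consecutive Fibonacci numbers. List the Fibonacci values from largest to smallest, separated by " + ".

Greedily peel off the largest Fibonacci term at each step:
249: greatest Fibonacci not exceeding it is 233, leaving 16
16: greatest Fibonacci not exceeding it is 13, leaving 3
3: greatest Fibonacci not exceeding it is 3, leaving 0
So 249 = 233 + 13 + 3, with no two terms consecutive in the sequence.

233 + 13 + 3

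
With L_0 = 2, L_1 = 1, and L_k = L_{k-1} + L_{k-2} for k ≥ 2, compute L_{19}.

Iterating the recurrence up to L_{15} = 1364 and L_{14} = 843:
L_{16} = L_{15} + L_{14} = 1364 + 843 = 2207
L_{17} = L_{16} + L_{15} = 2207 + 1364 = 3571
L_{18} = L_{17} + L_{16} = 3571 + 2207 = 5778
L_{19} = L_{18} + L_{17} = 5778 + 3571 = 9349

9349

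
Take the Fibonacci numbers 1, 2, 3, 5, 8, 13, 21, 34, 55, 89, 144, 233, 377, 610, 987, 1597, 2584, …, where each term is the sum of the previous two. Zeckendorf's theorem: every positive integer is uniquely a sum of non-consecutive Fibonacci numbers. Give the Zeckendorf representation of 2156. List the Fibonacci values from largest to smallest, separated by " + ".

1597 + 377 + 144 + 34 + 3 + 1

Greedy algorithm:
largest Fibonacci ≤ 2156 is 1597; 2156 − 1597 = 559
largest Fibonacci ≤ 559 is 377; 559 − 377 = 182
largest Fibonacci ≤ 182 is 144; 182 − 144 = 38
largest Fibonacci ≤ 38 is 34; 38 − 34 = 4
largest Fibonacci ≤ 4 is 3; 4 − 3 = 1
largest Fibonacci ≤ 1 is 1; 1 − 1 = 0
So 2156 = 1597 + 377 + 144 + 34 + 3 + 1, with no two terms consecutive in the sequence.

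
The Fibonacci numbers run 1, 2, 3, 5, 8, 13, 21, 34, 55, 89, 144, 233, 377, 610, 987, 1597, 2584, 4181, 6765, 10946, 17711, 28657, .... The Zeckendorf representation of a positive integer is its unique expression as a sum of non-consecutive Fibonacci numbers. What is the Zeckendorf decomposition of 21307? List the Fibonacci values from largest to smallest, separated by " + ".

17711 + 2584 + 987 + 21 + 3 + 1

Greedily peel off the largest Fibonacci term at each step:
take 17711 (≤ 21307); 21307 − 17711 = 3596
take 2584 (≤ 3596); 3596 − 2584 = 1012
take 987 (≤ 1012); 1012 − 987 = 25
take 21 (≤ 25); 25 − 21 = 4
take 3 (≤ 4); 4 − 3 = 1
take 1 (≤ 1); 1 − 1 = 0
So 21307 = 17711 + 2584 + 987 + 21 + 3 + 1, with no two terms consecutive in the sequence.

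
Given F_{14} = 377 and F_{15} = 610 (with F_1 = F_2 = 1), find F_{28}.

By the doubling identity F_{2k} = F_k(2F_{k+1} − F_k): F_{28} = 377·(2·610 − 377) = 377·843 = 317811.

317811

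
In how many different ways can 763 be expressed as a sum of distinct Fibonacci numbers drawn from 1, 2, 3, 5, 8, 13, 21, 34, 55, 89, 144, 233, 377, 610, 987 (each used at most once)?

763 = 610+144+8+1 = 610+144+5+3+1 = 610+89+55+8+1 = 377+233+144+8+1 = 610+89+55+5+3+1 = … (9 more), for 14 in all.

14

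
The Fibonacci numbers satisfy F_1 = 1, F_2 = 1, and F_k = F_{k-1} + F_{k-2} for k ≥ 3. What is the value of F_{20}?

6765

Iterating the recurrence up to F_{13} = 233 and F_{12} = 144:
F_{14} = F_{13} + F_{12} = 233 + 144 = 377
F_{15} = F_{14} + F_{13} = 377 + 233 = 610
F_{16} = F_{15} + F_{14} = 610 + 377 = 987
F_{17} = F_{16} + F_{15} = 987 + 610 = 1597
F_{18} = F_{17} + F_{16} = 1597 + 987 = 2584
F_{19} = F_{18} + F_{17} = 2584 + 1597 = 4181
F_{20} = F_{19} + F_{18} = 4181 + 2584 = 6765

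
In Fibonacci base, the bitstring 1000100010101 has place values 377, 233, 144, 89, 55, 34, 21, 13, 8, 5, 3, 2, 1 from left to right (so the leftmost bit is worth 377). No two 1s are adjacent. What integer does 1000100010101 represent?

Summing the place values of the 1 bits: 377 + 55 + 8 + 3 + 1 = 444.

444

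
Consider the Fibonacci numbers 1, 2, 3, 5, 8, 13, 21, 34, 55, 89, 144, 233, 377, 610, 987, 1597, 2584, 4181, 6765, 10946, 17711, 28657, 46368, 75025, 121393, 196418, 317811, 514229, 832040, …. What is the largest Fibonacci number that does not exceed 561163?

514229 ≤ 561163 < 832040, so the largest Fibonacci number not exceeding 561163 is 514229.

514229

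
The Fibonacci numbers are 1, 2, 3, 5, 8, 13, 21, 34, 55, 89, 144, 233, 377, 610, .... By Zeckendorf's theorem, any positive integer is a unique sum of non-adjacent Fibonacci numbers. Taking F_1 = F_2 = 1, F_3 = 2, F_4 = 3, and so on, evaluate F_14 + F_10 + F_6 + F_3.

442

F_14 + F_10 + F_6 + F_3 = 377 + 55 + 8 + 2 = 442.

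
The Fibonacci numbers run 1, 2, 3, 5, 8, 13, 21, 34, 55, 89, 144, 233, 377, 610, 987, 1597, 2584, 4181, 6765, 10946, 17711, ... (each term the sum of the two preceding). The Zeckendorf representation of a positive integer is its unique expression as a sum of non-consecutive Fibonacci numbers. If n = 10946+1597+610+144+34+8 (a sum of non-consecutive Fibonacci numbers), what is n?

13339

10946+1597+610+144+34+8 = 13339.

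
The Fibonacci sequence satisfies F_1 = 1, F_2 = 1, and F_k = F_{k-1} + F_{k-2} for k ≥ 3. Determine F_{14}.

377

Iterating the recurrence up to F_{9} = 34 and F_{8} = 21:
F_{10} = F_{9} + F_{8} = 34 + 21 = 55
F_{11} = F_{10} + F_{9} = 55 + 34 = 89
F_{12} = F_{11} + F_{10} = 89 + 55 = 144
F_{13} = F_{12} + F_{11} = 144 + 89 = 233
F_{14} = F_{13} + F_{12} = 233 + 144 = 377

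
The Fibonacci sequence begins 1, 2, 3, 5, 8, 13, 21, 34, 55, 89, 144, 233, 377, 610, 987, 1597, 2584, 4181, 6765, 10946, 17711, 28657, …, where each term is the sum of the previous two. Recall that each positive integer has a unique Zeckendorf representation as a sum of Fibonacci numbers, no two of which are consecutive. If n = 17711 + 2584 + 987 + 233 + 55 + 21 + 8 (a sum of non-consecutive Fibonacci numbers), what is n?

21599

17711 + 2584 + 987 + 233 + 55 + 21 + 8 = 21599.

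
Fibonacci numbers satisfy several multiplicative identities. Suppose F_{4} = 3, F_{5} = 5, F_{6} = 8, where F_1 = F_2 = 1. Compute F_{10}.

55

By the addition formula F_{m+n} = F_m F_{n+1} + F_{m−1} F_n with m=5, n=5: F_{10} = 5·8 + 3·5 = 40 + 15 = 55.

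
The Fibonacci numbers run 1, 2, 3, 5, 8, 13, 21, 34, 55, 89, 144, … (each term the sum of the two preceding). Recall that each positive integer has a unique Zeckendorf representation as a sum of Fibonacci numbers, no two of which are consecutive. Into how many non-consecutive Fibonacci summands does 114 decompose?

take 89 (≤ 114); 114 − 89 = 25
take 21 (≤ 25); 25 − 21 = 4
take 3 (≤ 4); 4 − 3 = 1
take 1 (≤ 1); 1 − 1 = 0
114 = 89 + 21 + 3 + 1, which has 4 terms.

4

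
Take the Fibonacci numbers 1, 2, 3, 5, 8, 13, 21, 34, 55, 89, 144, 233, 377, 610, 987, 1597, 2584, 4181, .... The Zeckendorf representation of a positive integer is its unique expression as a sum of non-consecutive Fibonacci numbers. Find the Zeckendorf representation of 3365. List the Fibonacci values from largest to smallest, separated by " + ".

2584 + 610 + 144 + 21 + 5 + 1

subtract 2584 from 3365: 781 remains
subtract 610 from 781: 171 remains
subtract 144 from 171: 27 remains
subtract 21 from 27: 6 remains
subtract 5 from 6: 1 remains
subtract 1 from 1: 0 remains
So 3365 = 2584 + 610 + 144 + 21 + 5 + 1, with no two terms consecutive in the sequence.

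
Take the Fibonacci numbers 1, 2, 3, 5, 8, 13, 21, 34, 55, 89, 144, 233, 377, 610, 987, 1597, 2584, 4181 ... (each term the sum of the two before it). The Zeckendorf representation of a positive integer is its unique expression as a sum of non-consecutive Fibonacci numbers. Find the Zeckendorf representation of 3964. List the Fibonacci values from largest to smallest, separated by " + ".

2584 + 987 + 377 + 13 + 3

take 2584 (≤ 3964); 3964 − 2584 = 1380
take 987 (≤ 1380); 1380 − 987 = 393
take 377 (≤ 393); 393 − 377 = 16
take 13 (≤ 16); 16 − 13 = 3
take 3 (≤ 3); 3 − 3 = 0
So 3964 = 2584 + 987 + 377 + 13 + 3, with no two terms consecutive in the sequence.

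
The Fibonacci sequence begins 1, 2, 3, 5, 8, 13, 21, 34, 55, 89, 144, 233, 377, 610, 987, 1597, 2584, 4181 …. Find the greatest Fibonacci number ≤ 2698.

2584 ≤ 2698 < 4181, so the largest Fibonacci number not exceeding 2698 is 2584.

2584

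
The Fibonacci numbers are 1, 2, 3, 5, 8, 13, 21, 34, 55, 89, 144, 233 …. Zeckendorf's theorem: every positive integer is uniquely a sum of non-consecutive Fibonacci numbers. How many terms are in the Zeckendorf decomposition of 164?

take 144 (≤ 164); 164 − 144 = 20
take 13 (≤ 20); 20 − 13 = 7
take 5 (≤ 7); 7 − 5 = 2
take 2 (≤ 2); 2 − 2 = 0
164 = 144 + 13 + 5 + 2, which has 4 terms.

4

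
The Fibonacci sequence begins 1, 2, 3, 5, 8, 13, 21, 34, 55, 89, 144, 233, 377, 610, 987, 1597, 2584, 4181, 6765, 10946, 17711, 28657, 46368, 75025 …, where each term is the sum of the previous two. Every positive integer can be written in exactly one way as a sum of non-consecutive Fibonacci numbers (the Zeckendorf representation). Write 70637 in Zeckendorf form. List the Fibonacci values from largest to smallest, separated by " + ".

Greedily peel off the largest Fibonacci term at each step:
70637 − 46368 = 24269
24269 − 17711 = 6558
6558 − 4181 = 2377
2377 − 1597 = 780
780 − 610 = 170
170 − 144 = 26
26 − 21 = 5
5 − 5 = 0
So 70637 = 46368 + 17711 + 4181 + 1597 + 610 + 144 + 21 + 5, with no two terms consecutive in the sequence.

46368 + 17711 + 4181 + 1597 + 610 + 144 + 21 + 5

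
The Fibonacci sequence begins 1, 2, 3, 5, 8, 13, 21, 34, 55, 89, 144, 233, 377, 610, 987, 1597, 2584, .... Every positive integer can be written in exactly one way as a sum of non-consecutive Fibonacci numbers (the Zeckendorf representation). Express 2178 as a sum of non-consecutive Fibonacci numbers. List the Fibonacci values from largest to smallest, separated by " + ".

Greedily peel off the largest Fibonacci term at each step:
largest Fibonacci ≤ 2178 is 1597; 2178 − 1597 = 581
largest Fibonacci ≤ 581 is 377; 581 − 377 = 204
largest Fibonacci ≤ 204 is 144; 204 − 144 = 60
largest Fibonacci ≤ 60 is 55; 60 − 55 = 5
largest Fibonacci ≤ 5 is 5; 5 − 5 = 0
So 2178 = 1597 + 377 + 144 + 55 + 5, with no two terms consecutive in the sequence.

1597 + 377 + 144 + 55 + 5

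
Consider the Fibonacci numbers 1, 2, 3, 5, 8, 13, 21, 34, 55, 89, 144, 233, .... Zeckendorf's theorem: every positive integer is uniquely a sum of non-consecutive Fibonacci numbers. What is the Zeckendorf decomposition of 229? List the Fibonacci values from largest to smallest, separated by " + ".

144 + 55 + 21 + 8 + 1

229: greatest Fibonacci not exceeding it is 144, leaving 85
85: greatest Fibonacci not exceeding it is 55, leaving 30
30: greatest Fibonacci not exceeding it is 21, leaving 9
9: greatest Fibonacci not exceeding it is 8, leaving 1
1: greatest Fibonacci not exceeding it is 1, leaving 0
So 229 = 144 + 55 + 21 + 8 + 1, with no two terms consecutive in the sequence.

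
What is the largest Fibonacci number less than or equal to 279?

233

233 ≤ 279 < 377, so the largest Fibonacci number not exceeding 279 is 233.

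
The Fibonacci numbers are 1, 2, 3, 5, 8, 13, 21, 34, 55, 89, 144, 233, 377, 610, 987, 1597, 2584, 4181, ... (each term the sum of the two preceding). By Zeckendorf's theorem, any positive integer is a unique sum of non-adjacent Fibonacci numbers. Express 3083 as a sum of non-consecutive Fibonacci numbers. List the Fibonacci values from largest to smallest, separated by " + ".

2584 ≤ 3083 < 4181, so take 2584; remainder 499
377 ≤ 499 < 610, so take 377; remainder 122
89 ≤ 122 < 144, so take 89; remainder 33
21 ≤ 33 < 34, so take 21; remainder 12
8 ≤ 12 < 13, so take 8; remainder 4
3 ≤ 4 < 5, so take 3; remainder 1
1 ≤ 1 < 2, so take 1; remainder 0
So 3083 = 2584 + 377 + 89 + 21 + 8 + 3 + 1, with no two terms consecutive in the sequence.

2584 + 377 + 89 + 21 + 8 + 3 + 1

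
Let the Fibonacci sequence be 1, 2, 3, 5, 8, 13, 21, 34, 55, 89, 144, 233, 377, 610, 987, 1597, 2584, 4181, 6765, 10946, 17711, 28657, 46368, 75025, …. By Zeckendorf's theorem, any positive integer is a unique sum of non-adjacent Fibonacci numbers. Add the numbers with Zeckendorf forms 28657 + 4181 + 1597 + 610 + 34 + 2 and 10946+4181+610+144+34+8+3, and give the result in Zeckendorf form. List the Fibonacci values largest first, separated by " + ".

46368 + 4181 + 377 + 55 + 21 + 5

The two numbers are 35081 and 15926, so their sum is 51007.
51007 − 46368 = 4639
4639 − 4181 = 458
458 − 377 = 81
81 − 55 = 26
26 − 21 = 5
5 − 5 = 0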